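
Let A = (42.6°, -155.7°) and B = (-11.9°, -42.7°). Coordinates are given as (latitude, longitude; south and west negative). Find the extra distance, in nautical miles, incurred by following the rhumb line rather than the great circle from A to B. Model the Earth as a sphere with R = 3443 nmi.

Great circle: cos σ = sin φ₁ sin φ₂ + cos φ₁ cos φ₂ cos Δλ,  σ = 2.0054 rad → d_gc = 6904.4 nmi
Rhumb line: Δψ = -1.0325, q = Δφ/Δψ = 0.9212, d_rh = R√(Δφ²+q²Δλ²) = 7061.0 nmi
Excess = 7061.0 − 6904.4 = 156.6 ≈ 157 nmi

157 nmi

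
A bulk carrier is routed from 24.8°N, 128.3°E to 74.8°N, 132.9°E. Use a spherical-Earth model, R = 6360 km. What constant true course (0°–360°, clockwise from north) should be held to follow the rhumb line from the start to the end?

Δψ = ln[tan(π/4+φ₂/2)/tan(π/4+φ₁/2)] = +1.5672
Δλ = +0.0803 rad (taken the short way round)
course = atan2(Δλ, Δψ) = 2.93°

2.9°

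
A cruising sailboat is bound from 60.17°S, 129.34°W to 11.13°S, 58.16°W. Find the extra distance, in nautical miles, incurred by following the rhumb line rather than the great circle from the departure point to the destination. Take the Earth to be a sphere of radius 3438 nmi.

Great circle: cos σ = sin φ₁ sin φ₂ + cos φ₁ cos φ₂ cos Δλ,  σ = 1.2399 rad → d_gc = 4262.7 nmi
Rhumb line: Δψ = +1.1274, q = Δφ/Δψ = 0.7592, d_rh = R√(Δφ²+q²Δλ²) = 4378.7 nmi
Excess = 4378.7 − 4262.7 = 116.0 ≈ 116 nmi

116 nmi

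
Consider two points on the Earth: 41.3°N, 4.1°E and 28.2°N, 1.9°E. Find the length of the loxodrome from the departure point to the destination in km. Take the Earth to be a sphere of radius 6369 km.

Δψ = ln[tan(π/4+φ₂/2)/tan(π/4+φ₁/2)] = -0.2795;  Δφ = -0.2286 rad,  Δλ = -0.0384 rad
q = Δφ/Δψ = 0.8181
d = R·√(Δφ² + q²Δλ²) = 6369·0.23079 = 1470 km

1470 km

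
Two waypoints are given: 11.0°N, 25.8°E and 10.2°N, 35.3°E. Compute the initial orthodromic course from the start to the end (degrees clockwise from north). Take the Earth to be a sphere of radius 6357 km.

94.0°

θ = atan2( sin Δλ·cos φ₂ ,  cos φ₁ sin φ₂ − sin φ₁ cos φ₂ cos Δλ )
  = atan2(+0.1624, -0.0114) = 94.01°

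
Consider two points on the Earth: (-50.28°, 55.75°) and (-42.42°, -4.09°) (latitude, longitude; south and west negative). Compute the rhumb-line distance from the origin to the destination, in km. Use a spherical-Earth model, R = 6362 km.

4657 km

Rhumb course C = atan2(Δλ, Δψ) with Δψ = ln[tan(π/4+φ₂/2)/tan(π/4+φ₁/2)] = +0.1992, Δλ = -1.0444 → C = 280.80°
d = R·|Δφ| / |cos C| = 6362·0.13718 / 0.18739 = 4657 km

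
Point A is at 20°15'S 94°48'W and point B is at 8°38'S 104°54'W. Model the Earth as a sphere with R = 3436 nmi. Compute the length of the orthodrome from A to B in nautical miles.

910 nmi

cos σ = sin φ₁ sin φ₂ + cos φ₁ cos φ₂ cos Δλ
      = sin(-20.25°)sin(-8.63°) + cos(-20.25°)cos(-8.63°)cos(-10.10°) = 0.9651
σ = 15.172° → d = Rσ = 3436·0.26481 = 910 nmi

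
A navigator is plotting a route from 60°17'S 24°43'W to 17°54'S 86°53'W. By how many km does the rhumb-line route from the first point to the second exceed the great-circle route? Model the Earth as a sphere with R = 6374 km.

Great circle: cos σ = sin φ₁ sin φ₂ + cos φ₁ cos φ₂ cos Δλ,  σ = 1.0619 rad → d_gc = 6768.8 km
Rhumb line: Δψ = +1.0093, q = Δφ/Δψ = 0.7329, d_rh = R√(Δφ²+q²Δλ²) = 6922.8 km
Excess = 6922.8 − 6768.8 = 154.0 ≈ 154 km

154 km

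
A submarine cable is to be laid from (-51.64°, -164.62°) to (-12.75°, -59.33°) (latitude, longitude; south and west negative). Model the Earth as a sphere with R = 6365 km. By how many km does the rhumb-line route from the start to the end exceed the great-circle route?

Great circle: cos σ = sin φ₁ sin φ₂ + cos φ₁ cos φ₂ cos Δλ,  σ = 1.5574 rad → d_gc = 9912.6 km
Rhumb line: Δψ = +0.8316, q = Δφ/Δψ = 0.8162, d_rh = R√(Δφ²+q²Δλ²) = 10478.9 km
Excess = 10478.9 − 9912.6 = 566.3 ≈ 566 km

566 km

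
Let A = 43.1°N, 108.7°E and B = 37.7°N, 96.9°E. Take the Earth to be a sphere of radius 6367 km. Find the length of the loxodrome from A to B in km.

Δψ = ln[tan(π/4+φ₂/2)/tan(π/4+φ₁/2)] = -0.1239;  Δφ = -0.0942 rad,  Δλ = -0.2059 rad
q = Δφ/Δψ = 0.7608
d = R·√(Δφ² + q²Δλ²) = 6367·0.18286 = 1164 km

1164 km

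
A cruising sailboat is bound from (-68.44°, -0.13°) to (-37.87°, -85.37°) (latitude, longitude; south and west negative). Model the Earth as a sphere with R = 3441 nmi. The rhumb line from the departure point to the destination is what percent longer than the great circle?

6.7%

Great circle: σ = 0.9335 rad → d_gc = Rσ = 3212.3 nmi
Rhumb: Δφ = +0.5335, Δλ = -1.4877, Δψ = +0.9435, q = Δφ/Δψ = 0.5655 → d_rh = R√(Δφ²+q²Δλ²) = 3427.9 nmi
Excess = (3427.9 − 3212.3) / 3212.3 = 215.6 / 3212.3 = 6.71% ≈ 6.7%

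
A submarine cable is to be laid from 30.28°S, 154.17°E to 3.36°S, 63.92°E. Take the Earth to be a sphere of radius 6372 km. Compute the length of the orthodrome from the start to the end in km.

cos σ = sin φ₁ sin φ₂ + cos φ₁ cos φ₂ cos Δλ
      = sin(-30.28°)sin(-3.36°) + cos(-30.28°)cos(-3.36°)cos(-90.25°) = 0.0258
σ = 88.522° → d = Rσ = 6372·1.54500 = 9845 km

9845 km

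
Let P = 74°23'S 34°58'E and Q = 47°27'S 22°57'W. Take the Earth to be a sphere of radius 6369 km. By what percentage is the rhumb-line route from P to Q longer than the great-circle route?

Great circle: σ = 0.6331 rad → d_gc = Rσ = 4032.4 km
Rhumb: Δφ = +0.4701, Δλ = -1.0108, Δψ = +1.0436, q = Δφ/Δψ = 0.4504 → d_rh = R√(Δφ²+q²Δλ²) = 4168.1 km
Excess = (4168.1 − 4032.4) / 4032.4 = 135.7 / 4032.4 = 3.37% ≈ 3.4%

3.4%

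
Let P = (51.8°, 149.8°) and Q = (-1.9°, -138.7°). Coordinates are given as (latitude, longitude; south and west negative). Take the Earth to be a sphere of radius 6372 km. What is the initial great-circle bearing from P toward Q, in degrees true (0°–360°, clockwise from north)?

N = sin Δλ·cos φ₂ = +0.9478;  D = cos φ₁ sin φ₂ − sin φ₁ cos φ₂ cos Δλ = -0.2697
initial course = atan2(N, D) = 105.89°

105.9°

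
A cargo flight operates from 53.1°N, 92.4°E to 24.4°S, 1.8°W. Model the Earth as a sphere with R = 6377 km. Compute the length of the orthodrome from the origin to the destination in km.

12437 km

cos σ = sin φ₁ sin φ₂ + cos φ₁ cos φ₂ cos Δλ
      = sin(53.10°)sin(-24.40°) + cos(53.10°)cos(-24.40°)cos(-94.20°) = -0.3704
σ = 111.740° → d = Rσ = 6377·1.95024 = 12437 km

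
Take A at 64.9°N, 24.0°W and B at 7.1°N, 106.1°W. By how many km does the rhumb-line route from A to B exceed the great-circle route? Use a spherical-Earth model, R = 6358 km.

351 km

Great circle: cos σ = sin φ₁ sin φ₂ + cos φ₁ cos φ₂ cos Δλ,  σ = 1.4002 rad → d_gc = 8902.366 km
Rhumb line: Δψ = -1.3781, q = Δφ/Δψ = 0.7320, d_rh = R√(Δφ²+q²Δλ²) = 9252.871 km
Excess = 9252.871 − 8902.366 = 350.505 ≈ 351 km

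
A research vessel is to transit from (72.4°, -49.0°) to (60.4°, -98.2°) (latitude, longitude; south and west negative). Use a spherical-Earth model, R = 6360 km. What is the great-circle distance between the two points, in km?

2456 km

Haversine: a = sin²(Δφ/2)+cos φ₁ cos φ₂ sin²(Δλ/2) = 0.03681;  σ = 2·atan2(√a,√(1−a))
σ = 22.122° → d = Rσ = 6360·0.38610 = 2456 km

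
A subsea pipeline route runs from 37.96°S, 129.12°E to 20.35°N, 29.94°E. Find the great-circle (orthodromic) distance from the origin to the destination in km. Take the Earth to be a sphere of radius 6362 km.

Haversine: a = sin²(Δφ/2)+cos φ₁ cos φ₂ sin²(Δλ/2) = 0.66592;  σ = 2·atan2(√a,√(1−a))
σ = 109.381° → d = Rσ = 6362·1.90905 = 12145 km

12145 km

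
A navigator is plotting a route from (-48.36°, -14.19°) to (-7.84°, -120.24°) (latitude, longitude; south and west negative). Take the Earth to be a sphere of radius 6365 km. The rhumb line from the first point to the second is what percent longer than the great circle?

4.7%

Great circle: σ = 1.6509 rad → d_gc = Rσ = 10508.2 km
Rhumb: Δφ = +0.7072, Δλ = -1.8509, Δψ = +0.8296, q = Δφ/Δψ = 0.8524 → d_rh = R√(Δφ²+q²Δλ²) = 11005.4 km
Excess = (11005.4 − 10508.2) / 10508.2 = 497.2 / 10508.2 = 4.73% ≈ 4.7%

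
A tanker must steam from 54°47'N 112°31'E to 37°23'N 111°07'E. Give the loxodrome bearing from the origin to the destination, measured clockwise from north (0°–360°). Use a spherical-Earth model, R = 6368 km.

Δψ = ln[tan(π/4+φ₂/2)/tan(π/4+φ₁/2)] = -0.4433
Δλ = -0.0244 rad (taken the short way round)
course = atan2(Δλ, Δψ) = 183.16°

183.2°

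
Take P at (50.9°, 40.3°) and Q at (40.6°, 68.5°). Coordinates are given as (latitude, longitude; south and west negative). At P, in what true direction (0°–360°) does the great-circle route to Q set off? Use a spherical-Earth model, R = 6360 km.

106.9°

θ = atan2( sin Δλ·cos φ₂ ,  cos φ₁ sin φ₂ − sin φ₁ cos φ₂ cos Δλ )
  = atan2(+0.3588, -0.1089) = 106.88°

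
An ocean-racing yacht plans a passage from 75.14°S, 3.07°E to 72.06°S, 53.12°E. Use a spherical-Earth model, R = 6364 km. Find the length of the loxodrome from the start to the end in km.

1602 km

Rhumb course C = atan2(Δλ, Δψ) with Δψ = ln[tan(π/4+φ₂/2)/tan(π/4+φ₁/2)] = +0.1909, Δλ = +0.8735 → C = 77.67°
d = R·|Δφ| / |cos C| = 6364·0.05376 / 0.21355 = 1602 km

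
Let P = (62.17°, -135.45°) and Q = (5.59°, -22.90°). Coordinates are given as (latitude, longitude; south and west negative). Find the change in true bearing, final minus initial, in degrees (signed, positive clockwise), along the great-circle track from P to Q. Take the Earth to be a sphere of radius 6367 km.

+87.0°

Initial bearing θ₁ = atan2(sin Δλ cos φ₂, cos φ₁ sin φ₂ − sin φ₁ cos φ₂ cos Δλ) = 67.38°
Final bearing θ₂ = (initial bearing from the destination back to the start) + 180° = 154.34°
Δθ = θ₂ − θ₁ = +87.0°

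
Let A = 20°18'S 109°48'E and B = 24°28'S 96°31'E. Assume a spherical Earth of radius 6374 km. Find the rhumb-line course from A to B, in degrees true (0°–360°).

Δψ = ln[tan(π/4+φ₂/2)/tan(π/4+φ₁/2)] = -0.0787
Δλ = -0.2318 rad (taken the short way round)
course = atan2(Δλ, Δψ) = 251.26°

251.3°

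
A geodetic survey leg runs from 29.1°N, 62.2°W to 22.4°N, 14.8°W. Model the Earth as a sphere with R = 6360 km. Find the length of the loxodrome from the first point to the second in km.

4793 km

Δψ = ln[tan(π/4+φ₂/2)/tan(π/4+φ₁/2)] = -0.1299;  Δφ = -0.1169 rad,  Δλ = +0.8273 rad
q = Δφ/Δψ = 0.8999
d = R·√(Δφ² + q²Δλ²) = 6360·0.75364 = 4793 km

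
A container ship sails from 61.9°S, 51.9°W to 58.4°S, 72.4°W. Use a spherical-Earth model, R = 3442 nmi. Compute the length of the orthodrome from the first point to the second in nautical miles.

Haversine: a = sin²(Δφ/2)+cos φ₁ cos φ₂ sin²(Δλ/2) = 0.00875;  σ = 2·atan2(√a,√(1−a))
σ = 10.733° → d = Rσ = 3442·0.18733 = 645 nmi

645 nmi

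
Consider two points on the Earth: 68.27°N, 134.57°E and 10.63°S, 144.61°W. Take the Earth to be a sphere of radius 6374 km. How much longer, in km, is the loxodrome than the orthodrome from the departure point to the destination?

Great circle: cos σ = sin φ₁ sin φ₂ + cos φ₁ cos φ₂ cos Δλ,  σ = 1.6843 rad → d_gc = 10736.0 km
Rhumb line: Δψ = -1.8372, q = Δφ/Δψ = 0.7495, d_rh = R√(Δφ²+q²Δλ²) = 11066.1 km
Excess = 11066.1 − 10736.0 = 330.1 ≈ 330 km

330 km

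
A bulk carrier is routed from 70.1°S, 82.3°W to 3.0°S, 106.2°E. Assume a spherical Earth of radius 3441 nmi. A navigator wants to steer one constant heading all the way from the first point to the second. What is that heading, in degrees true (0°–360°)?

Δψ = ln[tan(π/4+φ₂/2)/tan(π/4+φ₁/2)] = +1.6881
Δλ = -2.9932 rad (taken the short way round)
course = atan2(Δλ, Δψ) = 299.42°

299.4°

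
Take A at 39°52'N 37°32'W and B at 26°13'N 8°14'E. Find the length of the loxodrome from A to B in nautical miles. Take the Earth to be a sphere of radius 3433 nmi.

Rhumb course C = atan2(Δλ, Δψ) with Δψ = ln[tan(π/4+φ₂/2)/tan(π/4+φ₁/2)] = -0.2855, Δλ = +0.7988 → C = 109.66°
d = R·|Δφ| / |cos C| = 3433·0.23824 / 0.33652 = 2430 nmi

2430 nmi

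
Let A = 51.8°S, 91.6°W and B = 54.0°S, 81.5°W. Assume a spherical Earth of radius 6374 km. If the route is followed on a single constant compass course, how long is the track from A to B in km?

720 km

Δψ = ln[tan(π/4+φ₂/2)/tan(π/4+φ₁/2)] = -0.0637;  Δφ = -0.0384 rad,  Δλ = +0.1763 rad
q = Δφ/Δψ = 0.6030
d = R·√(Δφ² + q²Δλ²) = 6374·0.11303 = 720 km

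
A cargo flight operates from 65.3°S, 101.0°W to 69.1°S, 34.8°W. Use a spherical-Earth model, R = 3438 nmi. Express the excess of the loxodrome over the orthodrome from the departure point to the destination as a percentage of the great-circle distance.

Great circle: σ = 0.4302 rad → d_gc = Rσ = 1479.0 nmi
Rhumb: Δφ = -0.0663, Δλ = +1.1554, Δψ = -0.1715, q = Δφ/Δψ = 0.3866 → d_rh = R√(Δφ²+q²Δλ²) = 1552.7 nmi
Excess = (1552.7 − 1479.0) / 1479.0 = 73.7 / 1479.0 = 4.98% ≈ 5.0%

5.0%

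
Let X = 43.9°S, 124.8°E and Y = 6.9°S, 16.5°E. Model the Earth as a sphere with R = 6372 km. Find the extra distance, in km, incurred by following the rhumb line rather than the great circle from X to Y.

Great circle: cos σ = sin φ₁ sin φ₂ + cos φ₁ cos φ₂ cos Δλ,  σ = 1.7126 rad → d_gc = 10912.5 km
Rhumb line: Δψ = +0.7338, q = Δφ/Δψ = 0.8801, d_rh = R√(Δφ²+q²Δλ²) = 11370.7 km
Excess = 11370.7 − 10912.5 = 458.2 ≈ 458 km

458 km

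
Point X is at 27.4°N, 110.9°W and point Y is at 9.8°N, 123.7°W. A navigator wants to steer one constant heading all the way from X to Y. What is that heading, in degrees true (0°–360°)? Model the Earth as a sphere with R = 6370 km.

Δψ = ln[tan(π/4+φ₂/2)/tan(π/4+φ₁/2)] = -0.3257
Δλ = -0.2234 rad (taken the short way round)
course = atan2(Δλ, Δψ) = 214.45°

214.4°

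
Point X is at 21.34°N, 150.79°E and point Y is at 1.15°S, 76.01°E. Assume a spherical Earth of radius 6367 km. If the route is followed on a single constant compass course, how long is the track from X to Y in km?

Δψ = ln[tan(π/4+φ₂/2)/tan(π/4+φ₁/2)] = -0.4014;  Δφ = -0.3925 rad,  Δλ = -1.3052 rad
q = Δφ/Δψ = 0.9778
d = R·√(Δφ² + q²Δλ²) = 6367·1.33515 = 8501 km

8501 km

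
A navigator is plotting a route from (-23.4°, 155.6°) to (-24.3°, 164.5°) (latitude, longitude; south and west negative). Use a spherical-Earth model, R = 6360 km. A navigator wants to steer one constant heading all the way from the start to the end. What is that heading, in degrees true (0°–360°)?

96.3°

Meridional parts: M(φ₁)=-0.4203, M(φ₂)=-0.4374 → ΔM = -0.0172;  Δλ = +0.1553 rad
tan C = Δλ / ΔM = -9.0443 → C = 96.31°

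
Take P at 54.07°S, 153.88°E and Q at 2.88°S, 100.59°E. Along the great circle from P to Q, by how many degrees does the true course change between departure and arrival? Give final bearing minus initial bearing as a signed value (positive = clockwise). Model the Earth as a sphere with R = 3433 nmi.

Initial bearing θ₁ = atan2(sin Δλ cos φ₂, cos φ₁ sin φ₂ − sin φ₁ cos φ₂ cos Δλ) = 299.55°
Final bearing θ₂ = (initial bearing from the destination back to the start) + 180° = 329.26°
Δθ = θ₂ − θ₁ = +29.7°

+29.7°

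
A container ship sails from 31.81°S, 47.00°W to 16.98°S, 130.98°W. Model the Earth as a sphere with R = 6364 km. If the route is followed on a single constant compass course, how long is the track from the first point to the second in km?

Δψ = ln[tan(π/4+φ₂/2)/tan(π/4+φ₁/2)] = +0.2853;  Δφ = +0.2588 rad,  Δλ = -1.4657 rad
q = Δφ/Δψ = 0.9071
d = R·√(Δφ² + q²Δλ²) = 6364·1.35455 = 8620 km

8620 km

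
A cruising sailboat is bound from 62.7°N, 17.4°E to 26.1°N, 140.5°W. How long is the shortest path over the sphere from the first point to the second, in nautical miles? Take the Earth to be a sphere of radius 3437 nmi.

5367 nmi

cos σ = sin φ₁ sin φ₂ + cos φ₁ cos φ₂ cos Δλ
      = sin(62.70°)sin(26.10°) + cos(62.70°)cos(26.10°)cos(-157.90°) = 0.0093
σ = 89.466° → d = Rσ = 3437·1.56148 = 5367 nmi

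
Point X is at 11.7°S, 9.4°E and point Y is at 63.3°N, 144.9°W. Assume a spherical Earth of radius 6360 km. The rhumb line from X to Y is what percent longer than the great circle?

14.9%

Great circle: σ = 2.1866 rad → d_gc = Rσ = 13906.8 km
Rhumb: Δφ = +1.3090, Δλ = -2.6930, Δψ = +1.6440, q = Δφ/Δψ = 0.7962 → d_rh = R√(Δφ²+q²Δλ²) = 15977.8 km
Excess = (15977.8 − 13906.8) / 13906.8 = 2071.0 / 13906.8 = 14.89% ≈ 14.9%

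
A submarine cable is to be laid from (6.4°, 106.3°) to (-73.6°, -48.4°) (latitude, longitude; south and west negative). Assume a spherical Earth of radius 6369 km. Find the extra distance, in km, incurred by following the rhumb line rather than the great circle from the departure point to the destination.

2356 km

Great circle: cos σ = sin φ₁ sin φ₂ + cos φ₁ cos φ₂ cos Δλ,  σ = 1.9397 rad → d_gc = 12354.0 km
Rhumb line: Δψ = -2.0492, q = Δφ/Δψ = 0.6814, d_rh = R√(Δφ²+q²Δλ²) = 14709.8 km
Excess = 14709.8 − 12354.0 = 2355.8 ≈ 2356 km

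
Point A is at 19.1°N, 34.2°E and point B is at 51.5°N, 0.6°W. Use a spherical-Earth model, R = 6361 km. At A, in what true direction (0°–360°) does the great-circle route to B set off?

N = sin Δλ·cos φ₂ = -0.3553;  D = cos φ₁ sin φ₂ − sin φ₁ cos φ₂ cos Δλ = +0.5723
initial course = atan2(N, D) = 328.17°

328.2°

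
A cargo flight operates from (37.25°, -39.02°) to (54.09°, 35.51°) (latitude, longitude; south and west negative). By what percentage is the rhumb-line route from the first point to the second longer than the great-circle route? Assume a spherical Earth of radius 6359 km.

Great circle: σ = 0.9087 rad → d_gc = Rσ = 5778.4 km
Rhumb: Δφ = +0.2939, Δλ = +1.3008, Δψ = +0.4254, q = Δφ/Δψ = 0.6909 → d_rh = R√(Δφ²+q²Δλ²) = 6013.0 km
Excess = (6013.0 − 5778.4) / 5778.4 = 234.6 / 5778.4 = 4.06% ≈ 4.1%

4.1%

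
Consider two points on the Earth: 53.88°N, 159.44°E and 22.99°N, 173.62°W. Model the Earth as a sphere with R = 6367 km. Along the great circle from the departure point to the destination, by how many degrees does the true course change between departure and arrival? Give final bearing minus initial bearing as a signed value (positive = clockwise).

+17.6°

Initial bearing θ₁ = atan2(sin Δλ cos φ₂, cos φ₁ sin φ₂ − sin φ₁ cos φ₂ cos Δλ) = 136.05°
Final bearing θ₂ = (initial bearing from the destination back to the start) + 180° = 153.62°
Δθ = θ₂ − θ₁ = +17.6°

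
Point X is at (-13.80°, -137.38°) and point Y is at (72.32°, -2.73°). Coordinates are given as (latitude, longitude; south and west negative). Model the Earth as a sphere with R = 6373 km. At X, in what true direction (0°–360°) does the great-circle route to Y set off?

13.9°

θ = atan2( sin Δλ·cos φ₂ ,  cos φ₁ sin φ₂ − sin φ₁ cos φ₂ cos Δλ )
  = atan2(+0.2161, +0.8744) = 13.88°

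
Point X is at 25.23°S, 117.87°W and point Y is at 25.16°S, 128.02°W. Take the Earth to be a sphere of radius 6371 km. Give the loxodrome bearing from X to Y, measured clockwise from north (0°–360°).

Δψ = ln[tan(π/4+φ₂/2)/tan(π/4+φ₁/2)] = +0.0014
Δλ = -0.1772 rad (taken the short way round)
course = atan2(Δλ, Δψ) = 270.44°

270.4°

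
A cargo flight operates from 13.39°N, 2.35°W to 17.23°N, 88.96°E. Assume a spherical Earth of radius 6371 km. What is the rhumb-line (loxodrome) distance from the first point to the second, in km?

9800 km

Δψ = ln[tan(π/4+φ₂/2)/tan(π/4+φ₁/2)] = +0.0695;  Δφ = +0.0670 rad,  Δλ = +1.5937 rad
q = Δφ/Δψ = 0.9643
d = R·√(Δφ² + q²Δλ²) = 6371·1.53823 = 9800 km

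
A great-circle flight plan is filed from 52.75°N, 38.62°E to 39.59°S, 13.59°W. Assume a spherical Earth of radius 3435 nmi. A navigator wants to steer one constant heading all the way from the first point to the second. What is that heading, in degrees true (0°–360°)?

206.3°

Meridional parts: M(φ₁)=+1.0876, M(φ₂)=-0.7536 → ΔM = -1.8412;  Δλ = -0.9112 rad
tan C = Δλ / ΔM = +0.4949 → C = 206.33°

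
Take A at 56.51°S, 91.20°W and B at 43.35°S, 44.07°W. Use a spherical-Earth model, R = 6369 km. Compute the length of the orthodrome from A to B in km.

cos σ = sin φ₁ sin φ₂ + cos φ₁ cos φ₂ cos Δλ
      = sin(-56.51°)sin(-43.35°) + cos(-56.51°)cos(-43.35°)cos(47.13°) = 0.8455
σ = 32.277° → d = Rσ = 6369·0.56334 = 3588 km

3588 km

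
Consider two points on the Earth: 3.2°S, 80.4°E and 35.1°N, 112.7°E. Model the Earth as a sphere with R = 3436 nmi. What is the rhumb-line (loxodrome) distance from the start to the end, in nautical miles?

Rhumb course C = atan2(Δλ, Δψ) with Δψ = ln[tan(π/4+φ₂/2)/tan(π/4+φ₁/2)] = +0.7108, Δλ = +0.5637 → C = 38.42°
d = R·|Δφ| / |cos C| = 3436·0.66846 / 0.78352 = 2931 nmi

2931 nmi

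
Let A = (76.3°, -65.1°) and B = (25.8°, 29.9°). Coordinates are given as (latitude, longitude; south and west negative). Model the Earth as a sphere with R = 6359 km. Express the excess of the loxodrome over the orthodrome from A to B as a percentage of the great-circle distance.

8.1%

Great circle: σ = 1.1546 rad → d_gc = Rσ = 7342.2 km
Rhumb: Δφ = -0.8814, Δλ = +1.6581, Δψ = -1.6529, q = Δφ/Δψ = 0.5333 → d_rh = R√(Δφ²+q²Δλ²) = 7938.8 km
Excess = (7938.8 − 7342.2) / 7342.2 = 596.6 / 7342.2 = 8.13% ≈ 8.1%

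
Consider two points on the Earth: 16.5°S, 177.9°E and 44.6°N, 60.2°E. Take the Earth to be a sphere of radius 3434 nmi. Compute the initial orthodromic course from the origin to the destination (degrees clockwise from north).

N = sin Δλ·cos φ₂ = -0.6304;  D = cos φ₁ sin φ₂ − sin φ₁ cos φ₂ cos Δλ = +0.5792
initial course = atan2(N, D) = 312.58°

312.6°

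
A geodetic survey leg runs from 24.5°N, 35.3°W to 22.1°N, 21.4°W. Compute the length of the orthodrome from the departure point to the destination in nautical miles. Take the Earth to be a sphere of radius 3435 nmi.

778 nmi

cos σ = sin φ₁ sin φ₂ + cos φ₁ cos φ₂ cos Δλ
      = sin(24.50°)sin(22.10°) + cos(24.50°)cos(22.10°)cos(13.90°) = 0.9744
σ = 12.984° → d = Rσ = 3435·0.22661 = 778 nmi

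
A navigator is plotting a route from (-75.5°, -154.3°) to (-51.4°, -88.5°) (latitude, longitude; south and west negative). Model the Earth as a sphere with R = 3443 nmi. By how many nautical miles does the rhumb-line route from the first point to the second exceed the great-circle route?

Great circle: cos σ = sin φ₁ sin φ₂ + cos φ₁ cos φ₂ cos Δλ,  σ = 0.6082 rad → d_gc = 2094.1 nmi
Rhumb line: Δψ = +1.0126, q = Δφ/Δψ = 0.4154, d_rh = R√(Δφ²+q²Δλ²) = 2189.7 nmi
Excess = 2189.7 − 2094.1 = 95.6 ≈ 96 nmi

96 nmi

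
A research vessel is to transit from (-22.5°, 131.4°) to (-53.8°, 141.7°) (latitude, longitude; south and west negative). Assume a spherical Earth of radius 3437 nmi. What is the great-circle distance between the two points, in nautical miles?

cos σ = sin φ₁ sin φ₂ + cos φ₁ cos φ₂ cos Δλ
      = sin(-22.50°)sin(-53.80°) + cos(-22.50°)cos(-53.80°)cos(10.30°) = 0.8457
σ = 32.257° → d = Rσ = 3437·0.56299 = 1935 nmi

1935 nmi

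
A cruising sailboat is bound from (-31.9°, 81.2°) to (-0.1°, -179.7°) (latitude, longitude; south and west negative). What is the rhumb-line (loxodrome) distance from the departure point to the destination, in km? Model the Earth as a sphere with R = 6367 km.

11009 km

Rhumb course C = atan2(Δλ, Δψ) with Δψ = ln[tan(π/4+φ₂/2)/tan(π/4+φ₁/2)] = +0.5862, Δλ = +1.7296 → C = 71.28°
d = R·|Δφ| / |cos C| = 6367·0.55501 / 0.32100 = 11009 km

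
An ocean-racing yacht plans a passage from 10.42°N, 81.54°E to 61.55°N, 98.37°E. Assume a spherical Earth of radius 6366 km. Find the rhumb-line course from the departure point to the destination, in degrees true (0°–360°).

Meridional parts: M(φ₁)=+0.1829, M(φ₂)=+1.3724 → ΔM = +1.1895;  Δλ = +0.2937 rad
tan C = Δλ / ΔM = +0.2469 → C = 13.87°

13.9°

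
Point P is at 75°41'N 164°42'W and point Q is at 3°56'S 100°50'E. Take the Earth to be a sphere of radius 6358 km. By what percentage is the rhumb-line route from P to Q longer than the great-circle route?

5.8%

Great circle: σ = 1.6566 rad → d_gc = Rσ = 10532.5 km
Rhumb: Δφ = -1.3896, Δλ = -1.6488, Δψ = -2.1434, q = Δφ/Δψ = 0.6483 → d_rh = R√(Δφ²+q²Δλ²) = 11146.3 km
Excess = (11146.3 − 10532.5) / 10532.5 = 613.8 / 10532.5 = 5.83% ≈ 5.8%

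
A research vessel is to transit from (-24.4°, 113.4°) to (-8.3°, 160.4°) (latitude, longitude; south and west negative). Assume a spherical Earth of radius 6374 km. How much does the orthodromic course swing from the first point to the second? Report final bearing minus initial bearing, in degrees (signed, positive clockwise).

-14.1°

At departure: θ₁ = atan2(sin Δλ cos φ₂, cos φ₁ sin φ₂ − sin φ₁ cos φ₂ cos Δλ) = 78.49°
At arrival: θ₂ = atan2(sin Δλ cos φ₁, −cos φ₂ sin φ₁ + sin φ₂ cos φ₁ cos Δλ) = 64.40°
Δθ = θ₂ − θ₁ = -14.1°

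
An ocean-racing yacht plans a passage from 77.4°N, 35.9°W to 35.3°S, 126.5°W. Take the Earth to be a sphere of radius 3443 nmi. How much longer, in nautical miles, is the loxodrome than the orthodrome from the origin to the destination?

Great circle: cos σ = sin φ₁ sin φ₂ + cos φ₁ cos φ₂ cos Δλ,  σ = 2.1722 rad → d_gc = 7478.9 nmi
Rhumb line: Δψ = -2.8629, q = Δφ/Δψ = 0.6871, d_rh = R√(Δφ²+q²Δλ²) = 7736.7 nmi
Excess = 7736.7 − 7478.9 = 257.8 ≈ 258 nmi

258 nmi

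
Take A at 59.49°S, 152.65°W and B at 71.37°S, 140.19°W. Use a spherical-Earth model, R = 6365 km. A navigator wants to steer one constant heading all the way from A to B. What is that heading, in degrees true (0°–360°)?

156.8°

Meridional parts: M(φ₁)=-1.2993, M(φ₂)=-1.8077 → ΔM = -0.5084;  Δλ = +0.2175 rad
tan C = Δλ / ΔM = -0.4277 → C = 156.84°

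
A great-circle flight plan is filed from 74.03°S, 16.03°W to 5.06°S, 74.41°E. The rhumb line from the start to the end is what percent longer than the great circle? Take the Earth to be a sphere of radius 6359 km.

Great circle: σ = 1.4880 rad → d_gc = Rσ = 9462.3 km
Rhumb: Δφ = +1.2038, Δλ = +1.5785, Δψ = +1.8757, q = Δφ/Δψ = 0.6418 → d_rh = R√(Δφ²+q²Δλ²) = 10004.4 km
Excess = (10004.4 − 9462.3) / 9462.3 = 542.1 / 9462.3 = 5.73% ≈ 5.7%

5.7%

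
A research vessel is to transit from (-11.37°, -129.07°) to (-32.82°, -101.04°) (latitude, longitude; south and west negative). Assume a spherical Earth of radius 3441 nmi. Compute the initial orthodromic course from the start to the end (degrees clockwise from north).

134.3°

N = sin Δλ·cos φ₂ = +0.3949;  D = cos φ₁ sin φ₂ − sin φ₁ cos φ₂ cos Δλ = -0.3851
initial course = atan2(N, D) = 134.28°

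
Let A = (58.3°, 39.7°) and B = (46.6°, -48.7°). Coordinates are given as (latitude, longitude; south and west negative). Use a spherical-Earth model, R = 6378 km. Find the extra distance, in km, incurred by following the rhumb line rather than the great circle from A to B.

Great circle: cos σ = sin φ₁ sin φ₂ + cos φ₁ cos φ₂ cos Δλ,  σ = 0.8915 rad → d_gc = 5685.9 km
Rhumb line: Δψ = -0.3376, q = Δφ/Δψ = 0.6048, d_rh = R√(Δφ²+q²Δλ²) = 6092.1 km
Excess = 6092.1 − 5685.9 = 406.2 ≈ 406 km

406 km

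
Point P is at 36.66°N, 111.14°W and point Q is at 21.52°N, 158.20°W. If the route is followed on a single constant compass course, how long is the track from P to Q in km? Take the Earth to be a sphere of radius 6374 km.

4855 km

Δψ = ln[tan(π/4+φ₂/2)/tan(π/4+φ₁/2)] = -0.3038;  Δφ = -0.2642 rad,  Δλ = -0.8214 rad
q = Δφ/Δψ = 0.8697
d = R·√(Δφ² + q²Δλ²) = 6374·0.76166 = 4855 km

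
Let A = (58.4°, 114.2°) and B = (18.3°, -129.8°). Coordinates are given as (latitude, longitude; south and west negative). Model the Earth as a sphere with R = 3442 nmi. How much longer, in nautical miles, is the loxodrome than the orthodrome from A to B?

Great circle: cos σ = sin φ₁ sin φ₂ + cos φ₁ cos φ₂ cos Δλ,  σ = 1.5214 rad → d_gc = 5236.7 nmi
Rhumb line: Δψ = -0.9374, q = Δφ/Δψ = 0.7466, d_rh = R√(Δφ²+q²Δλ²) = 5733.3 nmi
Excess = 5733.3 − 5236.7 = 496.6 ≈ 497 nmi

497 nmi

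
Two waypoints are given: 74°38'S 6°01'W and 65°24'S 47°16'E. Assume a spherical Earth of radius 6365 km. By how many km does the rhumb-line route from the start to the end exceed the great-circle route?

71 km

Great circle: cos σ = sin φ₁ sin φ₂ + cos φ₁ cos φ₂ cos Δλ,  σ = 0.3402 rad → d_gc = 2165.5 km
Rhumb line: Δψ = +0.4801, q = Δφ/Δψ = 0.3357, d_rh = R√(Δφ²+q²Δλ²) = 2236.2 km
Excess = 2236.2 − 2165.5 = 70.7 ≈ 71 km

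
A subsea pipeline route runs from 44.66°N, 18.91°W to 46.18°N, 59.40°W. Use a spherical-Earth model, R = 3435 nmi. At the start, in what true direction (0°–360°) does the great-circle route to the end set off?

287.7°

θ = atan2( sin Δλ·cos φ₂ ,  cos φ₁ sin φ₂ − sin φ₁ cos φ₂ cos Δλ )
  = atan2(-0.4496, +0.1431) = 287.65°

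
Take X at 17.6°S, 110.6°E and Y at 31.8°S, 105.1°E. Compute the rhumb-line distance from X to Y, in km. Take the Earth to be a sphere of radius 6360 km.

Δψ = ln[tan(π/4+φ₂/2)/tan(π/4+φ₁/2)] = -0.2738;  Δφ = -0.2478 rad,  Δλ = -0.0960 rad
q = Δφ/Δψ = 0.9052
d = R·√(Δφ² + q²Δλ²) = 6360·0.26263 = 1670 km

1670 km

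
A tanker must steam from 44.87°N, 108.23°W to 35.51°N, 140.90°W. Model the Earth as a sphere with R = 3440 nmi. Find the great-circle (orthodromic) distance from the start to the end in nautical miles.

cos σ = sin φ₁ sin φ₂ + cos φ₁ cos φ₂ cos Δλ
      = sin(44.87°)sin(35.51°) + cos(44.87°)cos(35.51°)cos(-32.67°) = 0.8954
σ = 26.438° → d = Rσ = 3440·0.46143 = 1587 nmi

1587 nmi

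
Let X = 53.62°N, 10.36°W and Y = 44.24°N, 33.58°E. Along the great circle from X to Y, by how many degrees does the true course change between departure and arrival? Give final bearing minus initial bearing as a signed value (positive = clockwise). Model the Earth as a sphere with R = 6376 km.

+33.9°

At departure: θ₁ = atan2(sin Δλ cos φ₂, cos φ₁ sin φ₂ − sin φ₁ cos φ₂ cos Δλ) = 90.17°
At arrival: θ₂ = atan2(sin Δλ cos φ₁, −cos φ₂ sin φ₁ + sin φ₂ cos φ₁ cos Δλ) = 124.12°
Δθ = θ₂ − θ₁ = +33.9°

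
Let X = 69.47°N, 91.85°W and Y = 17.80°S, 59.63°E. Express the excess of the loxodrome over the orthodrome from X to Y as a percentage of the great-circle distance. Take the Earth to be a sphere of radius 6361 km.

Great circle: σ = 2.1891 rad → d_gc = Rσ = 13925.0 km
Rhumb: Δφ = -1.5231, Δλ = +2.6438, Δψ = -2.0245, q = Δφ/Δψ = 0.7524 → d_rh = R√(Δφ²+q²Δλ²) = 15936.2 km
Excess = (15936.2 − 13925.0) / 13925.0 = 2011.2 / 13925.0 = 14.44% ≈ 14.4%

14.4%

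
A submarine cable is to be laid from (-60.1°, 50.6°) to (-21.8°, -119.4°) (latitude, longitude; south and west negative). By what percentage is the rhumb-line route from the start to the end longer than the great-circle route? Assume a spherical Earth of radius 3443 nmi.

31.0%

Great circle: σ = 1.7051 rad → d_gc = Rσ = 5870.6 nmi
Rhumb: Δφ = +0.6685, Δλ = -2.9671, Δψ = +0.9304, q = Δφ/Δψ = 0.7184 → d_rh = R√(Δφ²+q²Δλ²) = 7691.6 nmi
Excess = (7691.6 − 5870.6) / 5870.6 = 1821.0 / 5870.6 = 31.02% ≈ 31.0%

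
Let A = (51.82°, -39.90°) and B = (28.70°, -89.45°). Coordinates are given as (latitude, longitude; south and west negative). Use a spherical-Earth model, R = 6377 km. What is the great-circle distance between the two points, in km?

cos σ = sin φ₁ sin φ₂ + cos φ₁ cos φ₂ cos Δλ
      = sin(51.82°)sin(28.70°) + cos(51.82°)cos(28.70°)cos(-49.55°) = 0.7293
σ = 43.176° → d = Rσ = 6377·0.75356 = 4805 km

4805 km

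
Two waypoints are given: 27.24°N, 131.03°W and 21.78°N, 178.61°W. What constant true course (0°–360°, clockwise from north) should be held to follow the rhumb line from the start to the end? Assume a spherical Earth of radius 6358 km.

262.8°

Δψ = ln[tan(π/4+φ₂/2)/tan(π/4+φ₁/2)] = -0.1048
Δλ = -0.8304 rad (taken the short way round)
course = atan2(Δλ, Δψ) = 262.81°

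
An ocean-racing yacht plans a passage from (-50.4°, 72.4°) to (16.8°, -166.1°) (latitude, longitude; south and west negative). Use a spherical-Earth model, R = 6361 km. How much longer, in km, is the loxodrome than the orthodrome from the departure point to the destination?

493 km

Great circle: cos σ = sin φ₁ sin φ₂ + cos φ₁ cos φ₂ cos Δλ,  σ = 2.1431 rad → d_gc = 13632.0 km
Rhumb line: Δψ = +1.3191, q = Δφ/Δψ = 0.8891, d_rh = R√(Δφ²+q²Δλ²) = 14124.6 km
Excess = 14124.6 − 13632.0 = 492.6 ≈ 493 km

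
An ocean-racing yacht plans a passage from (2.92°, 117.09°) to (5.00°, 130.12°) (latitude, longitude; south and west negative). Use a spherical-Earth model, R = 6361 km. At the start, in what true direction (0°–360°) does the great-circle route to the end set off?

N = sin Δλ·cos φ₂ = +0.2246;  D = cos φ₁ sin φ₂ − sin φ₁ cos φ₂ cos Δλ = +0.0376
initial course = atan2(N, D) = 80.50°

80.5°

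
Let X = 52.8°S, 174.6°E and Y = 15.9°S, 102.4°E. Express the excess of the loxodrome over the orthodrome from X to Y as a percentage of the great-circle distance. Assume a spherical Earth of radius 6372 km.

2.5%

Great circle: σ = 1.1637 rad → d_gc = Rσ = 7414.9 km
Rhumb: Δφ = +0.6440, Δλ = -1.2601, Δψ = +0.8079, q = Δφ/Δψ = 0.7972 → d_rh = R√(Δφ²+q²Δλ²) = 7603.3 km
Excess = (7603.3 − 7414.9) / 7414.9 = 188.4 / 7414.9 = 2.54% ≈ 2.5%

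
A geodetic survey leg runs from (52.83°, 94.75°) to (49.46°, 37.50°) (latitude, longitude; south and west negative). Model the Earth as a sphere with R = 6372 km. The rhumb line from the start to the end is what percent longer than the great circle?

2.7%

Great circle: σ = 0.6129 rad → d_gc = Rσ = 3905.1 km
Rhumb: Δφ = -0.0588, Δλ = -0.9992, Δψ = -0.0938, q = Δφ/Δψ = 0.6270 → d_rh = R√(Δφ²+q²Δλ²) = 4009.5 km
Excess = (4009.5 − 3905.1) / 3905.1 = 104.4 / 3905.1 = 2.67% ≈ 2.7%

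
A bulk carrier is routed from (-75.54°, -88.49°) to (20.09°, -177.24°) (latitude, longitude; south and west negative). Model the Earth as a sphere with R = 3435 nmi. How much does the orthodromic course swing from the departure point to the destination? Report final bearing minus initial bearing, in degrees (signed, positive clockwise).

At departure: θ₁ = atan2(sin Δλ cos φ₂, cos φ₁ sin φ₂ − sin φ₁ cos φ₂ cos Δλ) = 276.42°
At arrival: θ₂ = atan2(sin Δλ cos φ₁, −cos φ₂ sin φ₁ + sin φ₂ cos φ₁ cos Δλ) = 344.68°
Δθ = θ₂ − θ₁ = +68.3°

+68.3°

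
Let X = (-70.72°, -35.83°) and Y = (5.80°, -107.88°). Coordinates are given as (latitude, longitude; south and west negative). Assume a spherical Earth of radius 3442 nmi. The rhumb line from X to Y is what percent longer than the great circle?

Great circle: σ = 1.5649 rad → d_gc = Rσ = 5386.5 nmi
Rhumb: Δφ = +1.3355, Δλ = -1.2575, Δψ = +1.8742, q = Δφ/Δψ = 0.7126 → d_rh = R√(Δφ²+q²Δλ²) = 5535.7 nmi
Excess = (5535.7 − 5386.5) / 5386.5 = 149.2 / 5386.5 = 2.77% ≈ 2.8%

2.8%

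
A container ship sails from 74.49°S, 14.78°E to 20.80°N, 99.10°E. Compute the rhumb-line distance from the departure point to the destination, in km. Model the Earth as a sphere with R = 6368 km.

Δψ = ln[tan(π/4+φ₂/2)/tan(π/4+φ₁/2)] = +2.3650;  Δφ = +1.6631 rad,  Δλ = +1.4717 rad
q = Δφ/Δψ = 0.7032
d = R·√(Δφ² + q²Δλ²) = 6368·1.95882 = 12474 km

12474 km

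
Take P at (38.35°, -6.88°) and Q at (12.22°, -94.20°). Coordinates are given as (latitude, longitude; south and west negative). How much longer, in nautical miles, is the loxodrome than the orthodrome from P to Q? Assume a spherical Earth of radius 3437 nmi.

110 nmi

Great circle: cos σ = sin φ₁ sin φ₂ + cos φ₁ cos φ₂ cos Δλ,  σ = 1.4028 rad → d_gc = 4821.6 nmi
Rhumb line: Δψ = -0.5108, q = Δφ/Δψ = 0.8927, d_rh = R√(Δφ²+q²Δλ²) = 4932.0 nmi
Excess = 4932.0 − 4821.6 = 110.4 ≈ 110 nmi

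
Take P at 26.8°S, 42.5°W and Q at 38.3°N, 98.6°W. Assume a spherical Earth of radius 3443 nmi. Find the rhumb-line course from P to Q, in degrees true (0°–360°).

Meridional parts: M(φ₁)=-0.4858, M(φ₂)=+0.7246 → ΔM = +1.2104;  Δλ = -0.9791 rad
tan C = Δλ / ΔM = -0.8089 → C = 321.03°

321.0°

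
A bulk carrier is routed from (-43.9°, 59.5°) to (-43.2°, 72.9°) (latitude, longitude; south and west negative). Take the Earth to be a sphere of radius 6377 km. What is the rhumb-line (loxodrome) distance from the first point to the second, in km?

1084 km

Δψ = ln[tan(π/4+φ₂/2)/tan(π/4+φ₁/2)] = +0.0169;  Δφ = +0.0122 rad,  Δλ = +0.2339 rad
q = Δφ/Δψ = 0.7248
d = R·√(Δφ² + q²Δλ²) = 6377·0.16994 = 1084 km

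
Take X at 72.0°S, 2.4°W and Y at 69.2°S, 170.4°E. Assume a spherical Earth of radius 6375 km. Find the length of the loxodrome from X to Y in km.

Δψ = ln[tan(π/4+φ₂/2)/tan(π/4+φ₁/2)] = +0.1474;  Δφ = +0.0489 rad,  Δλ = +3.0159 rad
q = Δφ/Δψ = 0.3316
d = R·√(Δφ² + q²Δλ²) = 6375·1.00126 = 6383 km

6383 km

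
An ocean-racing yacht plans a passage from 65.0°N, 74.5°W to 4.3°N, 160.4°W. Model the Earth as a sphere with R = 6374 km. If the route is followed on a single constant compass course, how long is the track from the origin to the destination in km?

9779 km

Rhumb course C = atan2(Δλ, Δψ) with Δψ = ln[tan(π/4+φ₂/2)/tan(π/4+φ₁/2)] = -1.4313, Δλ = -1.4992 → C = 226.33°
d = R·|Δφ| / |cos C| = 6374·1.05941 / 0.69054 = 9779 km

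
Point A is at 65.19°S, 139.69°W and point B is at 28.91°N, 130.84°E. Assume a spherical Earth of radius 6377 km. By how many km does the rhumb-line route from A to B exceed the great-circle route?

Great circle: cos σ = sin φ₁ sin φ₂ + cos φ₁ cos φ₂ cos Δλ,  σ = 2.0213 rad → d_gc = 12889.8 km
Rhumb line: Δψ = +2.0418, q = Δφ/Δψ = 0.8044, d_rh = R√(Δφ²+q²Δλ²) = 13185.2 km
Excess = 13185.2 − 12889.8 = 295.4 ≈ 295 km

295 km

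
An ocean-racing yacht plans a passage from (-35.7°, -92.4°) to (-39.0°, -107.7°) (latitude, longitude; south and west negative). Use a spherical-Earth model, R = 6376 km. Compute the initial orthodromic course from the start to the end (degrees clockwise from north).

θ = atan2( sin Δλ·cos φ₂ ,  cos φ₁ sin φ₂ − sin φ₁ cos φ₂ cos Δλ )
  = atan2(-0.2051, -0.0736) = 250.25°

250.2°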